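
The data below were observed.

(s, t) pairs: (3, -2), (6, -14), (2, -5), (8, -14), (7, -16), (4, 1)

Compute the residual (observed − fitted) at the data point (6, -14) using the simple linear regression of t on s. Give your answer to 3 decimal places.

-3.167

n = 6, Σx = 30, Σy = -50, Σxy = -320, Σx² = 178
Sxx = Σx² − (Σx)²/n = 178 − 150 = 28
Sxy = Σxy − (Σx)(Σy)/n = -320 − (-250) = -70
b = Sxy/Sxx = -70/28 = -2.5
a = ȳ − b·x̄ = -8.333333 − (-2.5)·5 = 4.166667
ŷ(6) = 4.166667 + (-2.5)·6 = -10.833333
residual = y − ŷ = -14 − (-10.833333) = -3.166667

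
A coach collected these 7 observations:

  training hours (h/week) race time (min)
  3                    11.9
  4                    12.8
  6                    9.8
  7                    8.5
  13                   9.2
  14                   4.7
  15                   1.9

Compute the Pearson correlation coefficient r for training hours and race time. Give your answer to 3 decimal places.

n = 7, Σx = 62, Σy = 58.8, Σxy = 419.1, Σx² = 700, Σy² = 584.08
Sxx = Σx² − (Σx)²/n = 700 − 549.142857 = 150.857143
Sxy = Σxy − (Σx)(Σy)/n = 419.1 − 520.8 = -101.7
Syy = Σy² − (Σy)²/n = 584.08 − 493.92 = 90.16
r = Sxy/√(Sxx·Syy) = -101.7/√(13601.28) = -101.7/116.624526 = -0.872029

-0.872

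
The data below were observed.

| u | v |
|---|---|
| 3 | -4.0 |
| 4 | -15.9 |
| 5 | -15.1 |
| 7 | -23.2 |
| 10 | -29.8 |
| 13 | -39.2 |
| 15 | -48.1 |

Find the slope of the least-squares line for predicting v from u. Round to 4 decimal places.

-3.2218

n = 7, Σx = 57, Σy = -175.3, Σxy = -1842.6, Σx² = 593
Sxx = Σx² − (Σx)²/n = 593 − 464.142857 = 128.857143
Sxy = Σxy − (Σx)(Σy)/n = -1842.6 − (-1427.442857) = -415.157143
b = Sxy/Sxx = -415.157143/128.857143 = -3.221840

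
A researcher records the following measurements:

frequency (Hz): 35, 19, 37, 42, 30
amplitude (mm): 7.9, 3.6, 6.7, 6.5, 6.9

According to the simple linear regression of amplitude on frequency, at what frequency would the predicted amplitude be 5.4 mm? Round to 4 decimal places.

n = 5, Σx = 163, Σy = 31.6, Σxy = 1072.8, Σx² = 5619
Sxx = Σx² − (Σx)²/n = 5619 − 5313.8 = 305.2
Sxy = Σxy − (Σx)(Σy)/n = 1072.8 − 1030.16 = 42.64
b = Sxy/Sxx = 42.64/305.2 = 0.139712
a = ȳ − b·x̄ = 6.32 − 0.139712·32.6 = 1.765400
Set a + b·x = 5.4: x = (5.4 − 1.765400) / 0.139712 = 26.015009

26.0150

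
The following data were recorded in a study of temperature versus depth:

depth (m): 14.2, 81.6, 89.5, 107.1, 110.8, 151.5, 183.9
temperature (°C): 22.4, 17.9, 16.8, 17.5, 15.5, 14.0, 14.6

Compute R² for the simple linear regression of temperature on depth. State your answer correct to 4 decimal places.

0.8648

n = 7, Σx = 738.6, Σy = 118.7, Σxy = 11679.91, Σx² = 95388.96, Σy² = 2060.07
Sxx = Σx² − (Σx)²/n = 95388.96 − 77932.851429 = 17456.108571
Sxy = Σxy − (Σx)(Σy)/n = 11679.91 − 12524.545714 = -844.635714
Syy = Σy² − (Σy)²/n = 2060.07 − 2012.812857 = 47.257143
R² = Sxy²/(Sxx·Syy) = (-844.635714)²/(17456.108571·47.257143) = 0.864817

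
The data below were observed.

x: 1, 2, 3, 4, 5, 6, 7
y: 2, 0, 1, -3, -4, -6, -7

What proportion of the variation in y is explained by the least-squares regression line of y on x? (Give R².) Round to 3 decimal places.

n = 7, Σx = 28, Σy = -17, Σxy = -112, Σx² = 140, Σy² = 115
Sxx = Σx² − (Σx)²/n = 140 − 112 = 28
Sxy = Σxy − (Σx)(Σy)/n = -112 − (-68) = -44
Syy = Σy² − (Σy)²/n = 115 − 41.285714 = 73.714286
R² = Sxy²/(Sxx·Syy) = (-44)²/(28·73.714286) = 0.937984

0.938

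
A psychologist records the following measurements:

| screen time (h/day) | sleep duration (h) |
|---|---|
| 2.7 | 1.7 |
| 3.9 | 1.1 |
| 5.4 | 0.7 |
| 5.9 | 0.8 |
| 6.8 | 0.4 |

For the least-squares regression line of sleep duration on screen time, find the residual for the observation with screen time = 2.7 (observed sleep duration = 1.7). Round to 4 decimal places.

n = 5, Σx = 24.7, Σy = 4.7, Σxy = 20.1, Σx² = 132.71
Sxx = Σx² − (Σx)²/n = 132.71 − 122.018 = 10.692
Sxy = Σxy − (Σx)(Σy)/n = 20.1 − 23.218 = -3.118
b = Sxy/Sxx = -3.118/10.692 = -0.291620
a = ȳ − b·x̄ = 0.94 − (-0.291620)·4.94 = 2.380602
ŷ(2.7) = 2.380602 + (-0.291620)·2.7 = 1.593229
residual = y − ŷ = 1.7 − 1.593229 = 0.106771

0.1068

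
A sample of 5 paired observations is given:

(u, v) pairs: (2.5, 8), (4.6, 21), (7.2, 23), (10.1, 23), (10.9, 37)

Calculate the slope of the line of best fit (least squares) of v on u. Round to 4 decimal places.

n = 5, Σx = 35.3, Σy = 112, Σxy = 917.8, Σx² = 300.07
Sxx = Σx² − (Σx)²/n = 300.07 − 249.218 = 50.852
Sxy = Σxy − (Σx)(Σy)/n = 917.8 − 790.72 = 127.08
b = Sxy/Sxx = 127.08/50.852 = 2.499017

2.4990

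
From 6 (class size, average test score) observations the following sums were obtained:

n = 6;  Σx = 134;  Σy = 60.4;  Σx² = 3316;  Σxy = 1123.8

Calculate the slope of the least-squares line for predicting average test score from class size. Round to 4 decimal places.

Sxx = Σx² − (Σx)²/n = 3316 − 2992.666667 = 323.333333
Sxy = Σxy − (Σx)(Σy)/n = 1123.8 − 1348.933333 = -225.133333
b = Sxy/Sxx = -225.133333/323.333333 = -0.696289

-0.6963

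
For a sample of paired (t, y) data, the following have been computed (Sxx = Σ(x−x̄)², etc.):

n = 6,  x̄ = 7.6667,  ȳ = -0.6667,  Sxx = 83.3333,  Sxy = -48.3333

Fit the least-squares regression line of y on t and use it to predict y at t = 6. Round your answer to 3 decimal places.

0.300

b = Sxy/Sxx = -48.3333/83.3333 = -0.580000
a = ȳ − b·x̄ = -0.6667 − (-0.580000)·7.6667 = 3.779985
ŷ(6) = a + b·6 = 3.779985 + (-0.580000)·6 = 0.299986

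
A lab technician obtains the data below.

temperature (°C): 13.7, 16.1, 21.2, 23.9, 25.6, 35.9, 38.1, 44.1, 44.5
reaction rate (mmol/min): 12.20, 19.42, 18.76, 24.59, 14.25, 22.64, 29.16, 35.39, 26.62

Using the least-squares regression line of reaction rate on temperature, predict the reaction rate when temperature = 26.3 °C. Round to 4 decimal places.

21.0514

n = 9, Σx = 263.1, Σy = 203.03, Σxy = 6499.076, Σx² = 8788.39
Sxx = Σx² − (Σx)²/n = 8788.39 − 7691.29 = 1097.1
Sxy = Σxy − (Σx)(Σy)/n = 6499.076 − 5935.243667 = 563.832333
b = Sxy/Sxx = 563.832333/1097.1 = 0.513930
a = ȳ − b·x̄ = 22.558889 − 0.513930·29.233333 = 7.535009
ŷ(26.3) = a + b·26.3 = 7.535009 + 0.513930·26.3 = 21.051362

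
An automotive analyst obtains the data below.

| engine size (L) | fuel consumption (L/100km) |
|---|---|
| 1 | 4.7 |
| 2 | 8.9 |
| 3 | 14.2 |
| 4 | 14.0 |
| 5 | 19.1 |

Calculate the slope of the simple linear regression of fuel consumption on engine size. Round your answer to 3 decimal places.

3.390

n = 5, Σx = 15, Σy = 60.9, Σxy = 216.6, Σx² = 55
Sxx = Σx² − (Σx)²/n = 55 − 45 = 10
Sxy = Σxy − (Σx)(Σy)/n = 216.6 − 182.7 = 33.9
b = Sxy/Sxx = 33.9/10 = 3.39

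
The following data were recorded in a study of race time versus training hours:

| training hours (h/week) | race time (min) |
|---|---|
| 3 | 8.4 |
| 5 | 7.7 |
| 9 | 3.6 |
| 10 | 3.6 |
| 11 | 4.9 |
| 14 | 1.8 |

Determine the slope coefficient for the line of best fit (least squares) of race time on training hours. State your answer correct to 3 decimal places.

n = 6, Σx = 52, Σy = 30, Σxy = 211.2, Σx² = 532
Sxx = Σx² − (Σx)²/n = 532 − 450.666667 = 81.333333
Sxy = Σxy − (Σx)(Σy)/n = 211.2 − 260 = -48.8
b = Sxy/Sxx = -48.8/81.333333 = -0.6

-0.600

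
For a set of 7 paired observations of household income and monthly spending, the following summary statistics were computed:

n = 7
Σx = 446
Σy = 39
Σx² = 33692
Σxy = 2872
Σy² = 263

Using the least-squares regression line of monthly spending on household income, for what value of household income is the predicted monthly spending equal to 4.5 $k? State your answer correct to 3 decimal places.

49.114

Sxx = Σx² − (Σx)²/n = 33692 − 28416.571429 = 5275.428571
Sxy = Σxy − (Σx)(Σy)/n = 2872 − 2484.857143 = 387.142857
b = Sxy/Sxx = 387.142857/5275.428571 = 0.073386
a = ȳ − b·x̄ = 5.571429 − 0.073386·63.714286 = 0.895689
Set a + b·x = 4.5: x = (4.5 − 0.895689) / 0.073386 = 49.114391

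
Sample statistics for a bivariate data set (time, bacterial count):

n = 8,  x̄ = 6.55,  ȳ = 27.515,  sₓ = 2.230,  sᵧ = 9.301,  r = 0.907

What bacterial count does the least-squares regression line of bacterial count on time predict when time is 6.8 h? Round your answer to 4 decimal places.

28.4607

b = r · sᵧ/sₓ = 0.907 · 9.301/2.23 = 3.782963
a = ȳ − b·x̄ = 27.515 − 3.782963·6.55 = 2.736594
ŷ(6.8) = a + b·6.8 = 2.736594 + 3.782963·6.8 = 28.460741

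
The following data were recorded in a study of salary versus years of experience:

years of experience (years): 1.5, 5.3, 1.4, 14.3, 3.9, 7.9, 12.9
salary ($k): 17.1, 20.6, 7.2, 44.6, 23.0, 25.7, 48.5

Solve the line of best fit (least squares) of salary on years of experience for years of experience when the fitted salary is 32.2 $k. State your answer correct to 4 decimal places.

n = 7, Σx = 47.2, Σy = 186.7, Σxy = 1701.07, Σx² = 480.82
Sxx = Σx² − (Σx)²/n = 480.82 − 318.262857 = 162.557143
Sxy = Σxy − (Σx)(Σy)/n = 1701.07 − 1258.891429 = 442.178571
b = Sxy/Sxx = 442.178571/162.557143 = 2.720142
a = ȳ − b·x̄ = 26.671429 − 2.720142·6.742857 = 8.329897
Set a + b·x = 32.2: x = (32.2 − 8.329897) / 2.720142 = 8.775314

8.7753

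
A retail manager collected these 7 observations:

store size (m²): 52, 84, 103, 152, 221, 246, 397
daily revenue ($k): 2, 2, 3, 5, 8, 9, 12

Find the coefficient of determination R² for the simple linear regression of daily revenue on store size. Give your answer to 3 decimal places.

0.965

n = 7, Σx = 1255, Σy = 41, Σxy = 10087, Σx² = 310439, Σy² = 331
Sxx = Σx² − (Σx)²/n = 310439 − 225003.571429 = 85435.428571
Sxy = Σxy − (Σx)(Σy)/n = 10087 − 7350.714286 = 2736.285714
Syy = Σy² − (Σy)²/n = 331 − 240.142857 = 90.857143
R² = Sxy²/(Sxx·Syy) = (2736.285714)²/(85435.428571·90.857143) = 0.964552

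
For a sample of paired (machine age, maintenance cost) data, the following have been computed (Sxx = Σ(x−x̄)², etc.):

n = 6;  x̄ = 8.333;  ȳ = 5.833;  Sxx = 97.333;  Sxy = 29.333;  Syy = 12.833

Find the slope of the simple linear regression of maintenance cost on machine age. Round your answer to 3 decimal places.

b = Sxy/Sxx = 29.333/97.333 = 0.301367

0.301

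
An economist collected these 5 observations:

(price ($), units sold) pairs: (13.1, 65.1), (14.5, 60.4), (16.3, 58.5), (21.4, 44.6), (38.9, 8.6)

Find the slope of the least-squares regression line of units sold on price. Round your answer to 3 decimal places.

n = 5, Σx = 104.2, Σy = 237.2, Σxy = 3971.14, Σx² = 2618.72
Sxx = Σx² − (Σx)²/n = 2618.72 − 2171.528 = 447.192
Sxy = Σxy − (Σx)(Σy)/n = 3971.14 − 4943.248 = -972.108
b = Sxy/Sxx = -972.108/447.192 = -2.173805

-2.174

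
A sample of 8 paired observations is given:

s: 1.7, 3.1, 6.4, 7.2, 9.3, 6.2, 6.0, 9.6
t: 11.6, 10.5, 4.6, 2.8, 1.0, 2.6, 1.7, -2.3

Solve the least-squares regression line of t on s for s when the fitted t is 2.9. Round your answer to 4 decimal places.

n = 8, Σx = 49.5, Σy = 32.5, Σxy = 115.41, Σx² = 358.39
Sxx = Σx² − (Σx)²/n = 358.39 − 306.28125 = 52.10875
Sxy = Σxy − (Σx)(Σy)/n = 115.41 − 201.09375 = -85.68375
b = Sxy/Sxx = -85.68375/52.10875 = -1.644326
a = ȳ − b·x̄ = 4.0625 − (-1.644326)·6.1875 = 14.236764
Set a + b·x = 2.9: x = (2.9 − 14.236764) / (-1.644326) = 6.894477

6.8945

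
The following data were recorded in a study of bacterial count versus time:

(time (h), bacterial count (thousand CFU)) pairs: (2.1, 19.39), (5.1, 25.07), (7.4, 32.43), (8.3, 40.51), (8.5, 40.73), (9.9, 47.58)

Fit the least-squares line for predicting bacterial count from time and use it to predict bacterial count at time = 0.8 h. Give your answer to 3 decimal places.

12.097

n = 6, Σx = 41.3, Σy = 205.71, Σxy = 1562.038, Σx² = 324.33
Sxx = Σx² − (Σx)²/n = 324.33 − 284.281667 = 40.048333
Sxy = Σxy − (Σx)(Σy)/n = 1562.038 − 1415.9705 = 146.0675
b = Sxy/Sxx = 146.0675/40.048333 = 3.647280
a = ȳ − b·x̄ = 34.285 − 3.647280·6.883333 = 9.179553
ŷ(0.8) = a + b·0.8 = 9.179553 + 3.647280·0.8 = 12.097378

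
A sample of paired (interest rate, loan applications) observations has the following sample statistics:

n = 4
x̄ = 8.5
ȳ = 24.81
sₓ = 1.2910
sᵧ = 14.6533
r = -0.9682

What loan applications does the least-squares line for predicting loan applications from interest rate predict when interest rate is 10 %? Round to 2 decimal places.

8.33

b = r · sᵧ/sₓ = -0.9682 · 14.6533/1.291 = -10.989407
a = ȳ − b·x̄ = 24.81 − (-10.989407)·8.5 = 118.219964
ŷ(10) = a + b·10 = 118.219964 + (-10.989407)·10 = 8.325889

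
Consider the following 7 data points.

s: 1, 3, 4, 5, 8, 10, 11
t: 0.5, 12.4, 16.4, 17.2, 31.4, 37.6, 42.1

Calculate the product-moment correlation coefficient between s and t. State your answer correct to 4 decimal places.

n = 7, Σx = 42, Σy = 157.6, Σxy = 1279.6, Σx² = 336, Σy² = 4890.94
Sxx = Σx² − (Σx)²/n = 336 − 252 = 84
Sxy = Σxy − (Σx)(Σy)/n = 1279.6 − 945.6 = 334
Syy = Σy² − (Σy)²/n = 4890.94 − 3548.251429 = 1342.688571
r = Sxy/√(Sxx·Syy) = 334/√(112785.84) = 334/335.836031 = 0.994533

0.9945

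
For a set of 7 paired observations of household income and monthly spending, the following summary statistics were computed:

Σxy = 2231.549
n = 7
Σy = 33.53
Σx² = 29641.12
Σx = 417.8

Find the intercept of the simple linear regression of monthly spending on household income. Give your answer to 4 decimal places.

1.8683

Sxx = Σx² − (Σx)²/n = 29641.12 − 24936.691429 = 4704.428571
Sxy = Σxy − (Σx)(Σy)/n = 2231.549 − 2001.262 = 230.287
b = Sxy/Sxx = 230.287/4704.428571 = 0.048951
a = ȳ − b·x̄ = 4.79 − 0.048951·59.685714 = 1.868318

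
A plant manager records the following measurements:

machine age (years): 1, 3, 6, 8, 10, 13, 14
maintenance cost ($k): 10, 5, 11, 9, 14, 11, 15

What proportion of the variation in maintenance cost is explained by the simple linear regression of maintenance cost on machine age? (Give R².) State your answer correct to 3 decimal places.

n = 7, Σx = 55, Σy = 75, Σxy = 656, Σx² = 575, Σy² = 869
Sxx = Σx² − (Σx)²/n = 575 − 432.142857 = 142.857143
Sxy = Σxy − (Σx)(Σy)/n = 656 − 589.285714 = 66.714286
Syy = Σy² − (Σy)²/n = 869 − 803.571429 = 65.428571
R² = Sxy²/(Sxx·Syy) = (66.714286)²/(142.857143·65.428571) = 0.476177

0.476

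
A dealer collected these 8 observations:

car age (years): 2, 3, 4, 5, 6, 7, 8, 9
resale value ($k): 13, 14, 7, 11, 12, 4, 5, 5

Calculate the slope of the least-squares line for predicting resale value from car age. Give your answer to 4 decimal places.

n = 8, Σx = 44, Σy = 71, Σxy = 336, Σx² = 284
Sxx = Σx² − (Σx)²/n = 284 − 242 = 42
Sxy = Σxy − (Σx)(Σy)/n = 336 − 390.5 = -54.5
b = Sxy/Sxx = -54.5/42 = -1.297619

-1.2976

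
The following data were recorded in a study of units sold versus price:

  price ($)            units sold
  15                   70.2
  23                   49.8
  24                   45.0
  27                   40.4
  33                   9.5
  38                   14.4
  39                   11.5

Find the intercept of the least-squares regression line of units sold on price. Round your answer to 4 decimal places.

n = 7, Σx = 199, Σy = 240.8, Σxy = 5678.4, Σx² = 6113
Sxx = Σx² − (Σx)²/n = 6113 − 5657.285714 = 455.714286
Sxy = Σxy − (Σx)(Σy)/n = 5678.4 − 6845.6 = -1167.2
b = Sxy/Sxx = -1167.2/455.714286 = -2.561254
a = ȳ − b·x̄ = 34.4 − (-2.561254)·28.428571 = 107.212790

107.2128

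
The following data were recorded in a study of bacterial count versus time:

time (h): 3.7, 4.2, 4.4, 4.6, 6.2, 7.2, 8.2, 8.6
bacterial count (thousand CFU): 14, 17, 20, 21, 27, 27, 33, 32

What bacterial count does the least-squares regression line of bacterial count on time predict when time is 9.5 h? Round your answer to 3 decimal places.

n = 8, Σx = 47.1, Σy = 191, Σxy = 1215.4, Σx² = 303.33
Sxx = Σx² − (Σx)²/n = 303.33 − 277.30125 = 26.02875
Sxy = Σxy − (Σx)(Σy)/n = 1215.4 − 1124.5125 = 90.8875
b = Sxy/Sxx = 90.8875/26.02875 = 3.491812
a = ȳ − b·x̄ = 23.875 − 3.491812·5.8875 = 3.316957
ŷ(9.5) = a + b·9.5 = 3.316957 + 3.491812·9.5 = 36.489171

36.489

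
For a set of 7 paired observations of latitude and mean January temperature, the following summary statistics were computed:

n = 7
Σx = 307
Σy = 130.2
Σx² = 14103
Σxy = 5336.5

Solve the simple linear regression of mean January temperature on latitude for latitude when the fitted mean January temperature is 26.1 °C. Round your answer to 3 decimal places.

Sxx = Σx² − (Σx)²/n = 14103 − 13464.142857 = 638.857143
Sxy = Σxy − (Σx)(Σy)/n = 5336.5 − 5710.2 = -373.7
b = Sxy/Sxx = -373.7/638.857143 = -0.584951
a = ȳ − b·x̄ = 18.6 − (-0.584951)·43.857143 = 44.254271
Set a + b·x = 26.1: x = (26.1 − 44.254271) / (-0.584951) = 31.035552

31.036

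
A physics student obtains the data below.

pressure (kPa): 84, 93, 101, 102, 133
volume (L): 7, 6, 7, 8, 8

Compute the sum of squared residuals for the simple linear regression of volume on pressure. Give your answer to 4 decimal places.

1.6629

n = 5, Σx = 513, Σy = 36, Σxy = 3733, Σx² = 53999, Σy² = 262
Sxx = Σx² − (Σx)²/n = 53999 − 52633.8 = 1365.2
Sxy = Σxy − (Σx)(Σy)/n = 3733 − 3693.6 = 39.4
Syy = Σy² − (Σy)²/n = 262 − 259.2 = 2.8
b = Sxy/Sxx = 39.4/1365.2 = 0.028860
SSE = Syy − b·Sxy = 2.8 − 0.028860·39.4 = 1.662907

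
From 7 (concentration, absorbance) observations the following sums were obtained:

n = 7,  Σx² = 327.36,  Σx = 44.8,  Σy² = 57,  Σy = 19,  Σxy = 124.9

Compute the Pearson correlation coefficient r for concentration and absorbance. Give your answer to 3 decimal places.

Sxx = Σx² − (Σx)²/n = 327.36 − 286.72 = 40.64
Sxy = Σxy − (Σx)(Σy)/n = 124.9 − 121.6 = 3.3
Syy = Σy² − (Σy)²/n = 57 − 51.571429 = 5.428571
r = Sxy/√(Sxx·Syy) = 3.3/√(220.617143) = 3.3/14.853186 = 0.222175

0.222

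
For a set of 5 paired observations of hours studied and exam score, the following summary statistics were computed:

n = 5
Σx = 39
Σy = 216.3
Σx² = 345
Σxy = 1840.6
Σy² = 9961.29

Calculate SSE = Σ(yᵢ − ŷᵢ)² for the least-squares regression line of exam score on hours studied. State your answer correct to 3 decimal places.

26.947

Sxx = Σx² − (Σx)²/n = 345 − 304.2 = 40.8
Sxy = Σxy − (Σx)(Σy)/n = 1840.6 − 1687.14 = 153.46
Syy = Σy² − (Σy)²/n = 9961.29 − 9357.138 = 604.152
b = Sxy/Sxx = 153.46/40.8 = 3.761275
SSE = Syy − b·Sxy = 604.152 − 3.761275·153.46 = 26.946814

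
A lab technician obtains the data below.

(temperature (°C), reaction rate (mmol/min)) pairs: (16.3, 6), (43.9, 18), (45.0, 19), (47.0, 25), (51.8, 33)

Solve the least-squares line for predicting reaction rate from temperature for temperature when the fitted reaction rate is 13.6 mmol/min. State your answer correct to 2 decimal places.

n = 5, Σx = 204, Σy = 101, Σxy = 4627.4, Σx² = 9110.14
Sxx = Σx² − (Σx)²/n = 9110.14 − 8323.2 = 786.94
Sxy = Σxy − (Σx)(Σy)/n = 4627.4 − 4120.8 = 506.6
b = Sxy/Sxx = 506.6/786.94 = 0.643759
a = ȳ − b·x̄ = 20.2 − 0.643759·40.8 = -6.065382
Set a + b·x = 13.6: x = (13.6 − (-6.065382)) / 0.643759 = 30.547722

30.55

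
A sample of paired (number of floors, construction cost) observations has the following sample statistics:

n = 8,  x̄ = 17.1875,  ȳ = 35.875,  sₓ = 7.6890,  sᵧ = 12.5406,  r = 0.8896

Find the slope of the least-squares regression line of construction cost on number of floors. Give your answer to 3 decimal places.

b = r · sᵧ/sₓ = 0.8896 · 12.5406/7.689 = 1.450919

1.451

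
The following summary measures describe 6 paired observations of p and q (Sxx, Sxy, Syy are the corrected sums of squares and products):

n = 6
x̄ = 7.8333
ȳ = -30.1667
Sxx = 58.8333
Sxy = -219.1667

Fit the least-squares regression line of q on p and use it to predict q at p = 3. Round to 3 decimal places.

b = Sxy/Sxx = -219.1667/58.8333 = -3.725215
a = ȳ − b·x̄ = -30.1667 − (-3.725215)·7.8333 = -0.985972
ŷ(3) = a + b·3 = -0.985972 + (-3.725215)·3 = -12.161618

-12.162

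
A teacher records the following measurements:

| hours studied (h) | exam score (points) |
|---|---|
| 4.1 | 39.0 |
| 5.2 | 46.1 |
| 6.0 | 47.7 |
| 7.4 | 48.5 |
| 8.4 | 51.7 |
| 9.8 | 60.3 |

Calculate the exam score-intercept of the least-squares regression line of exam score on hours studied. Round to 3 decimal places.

27.403

n = 6, Σx = 40.9, Σy = 293.3, Σxy = 2069.94, Σx² = 301.21
Sxx = Σx² − (Σx)²/n = 301.21 − 278.801667 = 22.408333
Sxy = Σxy − (Σx)(Σy)/n = 2069.94 − 1999.328333 = 70.611667
b = Sxy/Sxx = 70.611667/22.408333 = 3.151134
a = ȳ − b·x̄ = 48.883333 − 3.151134·6.816667 = 27.403102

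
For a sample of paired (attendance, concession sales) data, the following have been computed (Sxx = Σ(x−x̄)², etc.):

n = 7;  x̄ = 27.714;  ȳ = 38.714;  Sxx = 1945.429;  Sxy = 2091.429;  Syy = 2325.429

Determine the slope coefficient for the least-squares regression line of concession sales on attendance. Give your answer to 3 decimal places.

b = Sxy/Sxx = 2091.429/1945.429 = 1.075048

1.075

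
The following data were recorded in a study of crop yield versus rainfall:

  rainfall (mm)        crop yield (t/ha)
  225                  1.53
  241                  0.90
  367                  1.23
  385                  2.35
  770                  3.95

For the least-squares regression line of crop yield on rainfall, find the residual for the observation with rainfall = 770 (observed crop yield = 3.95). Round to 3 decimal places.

0.042

n = 5, Σx = 1988, Σy = 9.96, Σxy = 4958.81, Σx² = 984520
Sxx = Σx² − (Σx)²/n = 984520 − 790428.8 = 194091.2
Sxy = Σxy − (Σx)(Σy)/n = 4958.81 − 3960.096 = 998.714
b = Sxy/Sxx = 998.714/194091.2 = 0.005146
a = ȳ − b·x̄ = 1.992 − 0.005146·397.6 = -0.053887
ŷ(770) = -0.053887 + 0.005146·770 = 3.908218
residual = y − ŷ = 3.95 − 3.908218 = 0.041782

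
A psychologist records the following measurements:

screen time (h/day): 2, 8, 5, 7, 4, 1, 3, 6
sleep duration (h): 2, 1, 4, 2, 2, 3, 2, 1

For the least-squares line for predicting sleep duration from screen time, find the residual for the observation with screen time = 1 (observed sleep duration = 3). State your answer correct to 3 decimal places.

0.250

n = 8, Σx = 36, Σy = 17, Σxy = 69, Σx² = 204
Sxx = Σx² − (Σx)²/n = 204 − 162 = 42
Sxy = Σxy − (Σx)(Σy)/n = 69 − 76.5 = -7.5
b = Sxy/Sxx = -7.5/42 = -0.178571
a = ȳ − b·x̄ = 2.125 − (-0.178571)·4.5 = 2.928571
ŷ(1) = 2.928571 + (-0.178571)·1 = 2.75
residual = y − ŷ = 3 − 2.75 = 0.25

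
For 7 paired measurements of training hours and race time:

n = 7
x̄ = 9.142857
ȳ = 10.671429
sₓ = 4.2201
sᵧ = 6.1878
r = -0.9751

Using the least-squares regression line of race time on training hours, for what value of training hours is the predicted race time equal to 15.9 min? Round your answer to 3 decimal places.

5.486

b = r · sᵧ/sₓ = -0.9751 · 6.1878/4.2201 = -1.429758
a = ȳ − b·x̄ = 10.671429 − (-1.429758)·9.142857 = 23.743506
Set a + b·x = 15.9: x = (15.9 − 23.743506) / (-1.429758) = 5.485896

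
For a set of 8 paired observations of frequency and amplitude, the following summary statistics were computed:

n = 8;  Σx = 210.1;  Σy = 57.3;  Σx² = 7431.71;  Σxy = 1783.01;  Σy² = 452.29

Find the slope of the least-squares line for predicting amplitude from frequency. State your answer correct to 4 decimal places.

0.1453

Sxx = Σx² − (Σx)²/n = 7431.71 − 5517.75125 = 1913.95875
Sxy = Σxy − (Σx)(Σy)/n = 1783.01 − 1504.84125 = 278.16875
b = Sxy/Sxx = 278.16875/1913.95875 = 0.145337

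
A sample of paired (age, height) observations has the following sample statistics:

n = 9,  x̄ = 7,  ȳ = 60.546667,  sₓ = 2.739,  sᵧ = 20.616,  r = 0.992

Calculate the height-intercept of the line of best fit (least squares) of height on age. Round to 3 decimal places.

b = r · sᵧ/sₓ = 0.992 · 20.616/2.739 = 7.466620
a = ȳ − b·x̄ = 60.546667 − 7.466620·7 = 8.280327

8.280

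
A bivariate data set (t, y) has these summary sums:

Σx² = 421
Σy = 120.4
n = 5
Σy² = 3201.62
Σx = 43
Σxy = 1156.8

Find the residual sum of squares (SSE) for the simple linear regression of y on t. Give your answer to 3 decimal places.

Sxx = Σx² − (Σx)²/n = 421 − 369.8 = 51.2
Sxy = Σxy − (Σx)(Σy)/n = 1156.8 − 1035.44 = 121.36
Syy = Σy² − (Σy)²/n = 3201.62 − 2899.232 = 302.388
b = Sxy/Sxx = 121.36/51.2 = 2.370312
SSE = Syy − b·Sxy = 302.388 − 2.370312·121.36 = 14.726875

14.727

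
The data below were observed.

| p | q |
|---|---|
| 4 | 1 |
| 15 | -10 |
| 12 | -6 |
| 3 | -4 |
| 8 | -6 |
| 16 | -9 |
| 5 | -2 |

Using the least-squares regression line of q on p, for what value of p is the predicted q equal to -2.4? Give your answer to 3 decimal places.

4.632

n = 7, Σx = 63, Σy = -36, Σxy = -432, Σx² = 739
Sxx = Σx² − (Σx)²/n = 739 − 567 = 172
Sxy = Σxy − (Σx)(Σy)/n = -432 − (-324) = -108
b = Sxy/Sxx = -108/172 = -0.627907
a = ȳ − b·x̄ = -5.142857 − (-0.627907)·9 = 0.508306
Set a + b·x = -2.4: x = (-2.4 − 0.508306) / (-0.627907) = 4.631746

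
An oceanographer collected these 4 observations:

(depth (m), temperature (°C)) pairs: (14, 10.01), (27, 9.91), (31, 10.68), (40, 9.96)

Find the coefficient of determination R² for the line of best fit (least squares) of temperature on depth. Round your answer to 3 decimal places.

n = 4, Σx = 112, Σy = 40.56, Σxy = 1137.19, Σx² = 3486, Σy² = 411.6722
Sxx = Σx² − (Σx)²/n = 3486 − 3136 = 350
Sxy = Σxy − (Σx)(Σy)/n = 1137.19 − 1135.68 = 1.51
Syy = Σy² − (Σy)²/n = 411.6722 − 411.2784 = 0.3938
R² = Sxy²/(Sxx·Syy) = (1.51)²/(350·0.3938) = 0.016543

0.017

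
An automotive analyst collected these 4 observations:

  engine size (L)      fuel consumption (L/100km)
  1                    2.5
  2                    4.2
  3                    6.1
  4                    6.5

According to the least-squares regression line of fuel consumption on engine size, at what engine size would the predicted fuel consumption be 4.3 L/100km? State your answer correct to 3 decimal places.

2.122

n = 4, Σx = 10, Σy = 19.3, Σxy = 55.2, Σx² = 30
Sxx = Σx² − (Σx)²/n = 30 − 25 = 5
Sxy = Σxy − (Σx)(Σy)/n = 55.2 − 48.25 = 6.95
b = Sxy/Sxx = 6.95/5 = 1.39
a = ȳ − b·x̄ = 4.825 − 1.39·2.5 = 1.35
Set a + b·x = 4.3: x = (4.3 − 1.35) / 1.39 = 2.122302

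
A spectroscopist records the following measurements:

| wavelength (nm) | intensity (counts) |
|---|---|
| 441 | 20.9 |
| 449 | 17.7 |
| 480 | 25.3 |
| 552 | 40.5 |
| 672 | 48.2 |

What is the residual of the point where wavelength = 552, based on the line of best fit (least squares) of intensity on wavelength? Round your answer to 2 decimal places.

n = 5, Σx = 2594, Σy = 152.6, Σxy = 84054.6, Σx² = 1382770
Sxx = Σx² − (Σx)²/n = 1382770 − 1345767.2 = 37002.8
Sxy = Σxy − (Σx)(Σy)/n = 84054.6 − 79168.88 = 4885.72
b = Sxy/Sxx = 4885.72/37002.8 = 0.132036
a = ȳ − b·x̄ = 30.52 − 0.132036·518.8 = -37.980533
ŷ(552) = -37.980533 + 0.132036·552 = 34.903612
residual = y − ŷ = 40.5 − 34.903612 = 5.596388

5.60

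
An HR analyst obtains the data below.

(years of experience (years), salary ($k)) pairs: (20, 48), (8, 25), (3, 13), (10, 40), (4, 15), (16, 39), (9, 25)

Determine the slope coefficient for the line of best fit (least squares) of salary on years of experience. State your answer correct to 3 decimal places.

n = 7, Σx = 70, Σy = 205, Σxy = 2508, Σx² = 926
Sxx = Σx² − (Σx)²/n = 926 − 700 = 226
Sxy = Σxy − (Σx)(Σy)/n = 2508 − 2050 = 458
b = Sxy/Sxx = 458/226 = 2.026549

2.027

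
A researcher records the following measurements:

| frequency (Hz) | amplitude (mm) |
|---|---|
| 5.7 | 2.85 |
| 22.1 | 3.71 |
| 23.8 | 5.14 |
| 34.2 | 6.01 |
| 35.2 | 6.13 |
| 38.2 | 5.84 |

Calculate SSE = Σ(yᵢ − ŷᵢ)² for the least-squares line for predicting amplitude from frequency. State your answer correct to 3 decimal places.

1.084

n = 6, Σx = 159.2, Σy = 29.68, Σxy = 864.974, Σx² = 4955.26, Σy² = 156.1088
Sxx = Σx² − (Σx)²/n = 4955.26 − 4224.106667 = 731.153333
Sxy = Σxy − (Σx)(Σy)/n = 864.974 − 787.509333 = 77.464667
Syy = Σy² − (Σy)²/n = 156.1088 − 146.817067 = 9.291733
b = Sxy/Sxx = 77.464667/731.153333 = 0.105949
SSE = Syy − b·Sxy = 9.291733 − 0.105949·77.464667 = 1.084461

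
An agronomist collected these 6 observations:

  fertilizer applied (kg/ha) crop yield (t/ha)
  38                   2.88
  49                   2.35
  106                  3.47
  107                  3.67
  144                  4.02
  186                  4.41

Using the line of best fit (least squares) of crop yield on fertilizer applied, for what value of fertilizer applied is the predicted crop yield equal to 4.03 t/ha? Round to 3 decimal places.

149.202

n = 6, Σx = 630, Σy = 20.8, Σxy = 2384.24, Σx² = 81862
Sxx = Σx² − (Σx)²/n = 81862 − 66150 = 15712
Sxy = Σxy − (Σx)(Σy)/n = 2384.24 − 2184 = 200.24
b = Sxy/Sxx = 200.24/15712 = 0.012744
a = ȳ − b·x̄ = 3.466667 − 0.012744·105 = 2.128505
Set a + b·x = 4.03: x = (4.03 − 2.128505) / 0.012744 = 149.202424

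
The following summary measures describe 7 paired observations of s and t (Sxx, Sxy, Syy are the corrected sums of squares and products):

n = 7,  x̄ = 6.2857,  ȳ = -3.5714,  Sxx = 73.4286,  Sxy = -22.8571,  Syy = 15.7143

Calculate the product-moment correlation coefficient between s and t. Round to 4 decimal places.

-0.6729

r = Sxy/√(Sxx·Syy) = -22.8571/√(1153.879049) = -22.8571/33.968795 = -0.672885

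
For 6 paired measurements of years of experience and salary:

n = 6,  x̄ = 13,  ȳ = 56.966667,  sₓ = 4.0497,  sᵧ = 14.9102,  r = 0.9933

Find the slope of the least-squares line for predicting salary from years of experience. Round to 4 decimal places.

3.6571

b = r · sᵧ/sₓ = 0.9933 · 14.9102/4.0497 = 3.657136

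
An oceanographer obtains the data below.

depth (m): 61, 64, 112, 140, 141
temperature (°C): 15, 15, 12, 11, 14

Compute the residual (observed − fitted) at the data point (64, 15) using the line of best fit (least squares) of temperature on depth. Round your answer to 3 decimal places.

0.265

n = 5, Σx = 518, Σy = 67, Σxy = 6733, Σx² = 59842
Sxx = Σx² − (Σx)²/n = 59842 − 53664.8 = 6177.2
Sxy = Σxy − (Σx)(Σy)/n = 6733 − 6941.2 = -208.2
b = Sxy/Sxx = -208.2/6177.2 = -0.033705
a = ȳ − b·x̄ = 13.4 − (-0.033705)·103.6 = 16.891796
ŷ(64) = 16.891796 + (-0.033705)·64 = 14.734702
residual = y − ŷ = 15 − 14.734702 = 0.265298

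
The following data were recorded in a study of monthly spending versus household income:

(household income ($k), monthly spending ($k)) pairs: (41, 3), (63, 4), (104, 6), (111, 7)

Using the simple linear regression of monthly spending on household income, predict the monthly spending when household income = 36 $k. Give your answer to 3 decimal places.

2.634

n = 4, Σx = 319, Σy = 20, Σxy = 1776, Σx² = 28787
Sxx = Σx² − (Σx)²/n = 28787 − 25440.25 = 3346.75
Sxy = Σxy − (Σx)(Σy)/n = 1776 − 1595 = 181
b = Sxy/Sxx = 181/3346.75 = 0.054082
a = ȳ − b·x̄ = 5 − 0.054082·79.75 = 0.686935
ŷ(36) = a + b·36 = 0.686935 + 0.054082·36 = 2.633899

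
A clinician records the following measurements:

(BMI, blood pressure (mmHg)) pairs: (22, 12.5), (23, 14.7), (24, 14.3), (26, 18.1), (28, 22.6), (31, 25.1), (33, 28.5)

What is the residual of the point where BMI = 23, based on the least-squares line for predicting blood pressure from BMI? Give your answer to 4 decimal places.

0.7047

n = 7, Σx = 187, Σy = 135.8, Σxy = 3778.3, Σx² = 5099
Sxx = Σx² − (Σx)²/n = 5099 − 4995.571429 = 103.428571
Sxy = Σxy − (Σx)(Σy)/n = 3778.3 − 3627.8 = 150.5
b = Sxy/Sxx = 150.5/103.428571 = 1.455110
a = ȳ − b·x̄ = 19.4 − 1.455110·26.714286 = -19.472238
ŷ(23) = -19.472238 + 1.455110·23 = 13.995304
residual = y − ŷ = 14.7 − 13.995304 = 0.704696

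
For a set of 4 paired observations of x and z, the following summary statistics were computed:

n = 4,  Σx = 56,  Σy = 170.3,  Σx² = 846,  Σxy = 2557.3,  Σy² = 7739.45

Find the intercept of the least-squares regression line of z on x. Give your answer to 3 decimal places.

3.488

Sxx = Σx² − (Σx)²/n = 846 − 784 = 62
Sxy = Σxy − (Σx)(Σy)/n = 2557.3 − 2384.2 = 173.1
b = Sxy/Sxx = 173.1/62 = 2.791935
a = ȳ − b·x̄ = 42.575 − 2.791935·14 = 3.487903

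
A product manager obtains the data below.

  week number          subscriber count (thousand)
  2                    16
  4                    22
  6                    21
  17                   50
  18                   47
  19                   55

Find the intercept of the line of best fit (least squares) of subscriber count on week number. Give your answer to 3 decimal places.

11.068

n = 6, Σx = 66, Σy = 211, Σxy = 2987, Σx² = 1030
Sxx = Σx² − (Σx)²/n = 1030 − 726 = 304
Sxy = Σxy − (Σx)(Σy)/n = 2987 − 2321 = 666
b = Sxy/Sxx = 666/304 = 2.190789
a = ȳ − b·x̄ = 35.166667 − 2.190789·11 = 11.067982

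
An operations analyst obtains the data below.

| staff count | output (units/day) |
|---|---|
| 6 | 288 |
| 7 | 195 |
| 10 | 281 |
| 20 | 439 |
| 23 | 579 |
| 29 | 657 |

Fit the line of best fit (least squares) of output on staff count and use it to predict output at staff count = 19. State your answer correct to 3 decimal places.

465.751

n = 6, Σx = 95, Σy = 2439, Σxy = 47053, Σx² = 1955
Sxx = Σx² − (Σx)²/n = 1955 − 1504.166667 = 450.833333
Sxy = Σxy − (Σx)(Σy)/n = 47053 − 38617.5 = 8435.5
b = Sxy/Sxx = 8435.5/450.833333 = 18.710906
a = ȳ − b·x̄ = 406.5 − 18.710906·15.833333 = 110.243993
ŷ(19) = a + b·19 = 110.243993 + 18.710906·19 = 465.751201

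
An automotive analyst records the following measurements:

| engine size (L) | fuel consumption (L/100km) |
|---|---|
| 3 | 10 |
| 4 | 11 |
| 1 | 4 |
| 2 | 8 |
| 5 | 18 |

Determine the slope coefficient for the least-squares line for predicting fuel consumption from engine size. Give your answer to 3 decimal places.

n = 5, Σx = 15, Σy = 51, Σxy = 184, Σx² = 55
Sxx = Σx² − (Σx)²/n = 55 − 45 = 10
Sxy = Σxy − (Σx)(Σy)/n = 184 − 153 = 31
b = Sxy/Sxx = 31/10 = 3.1

3.100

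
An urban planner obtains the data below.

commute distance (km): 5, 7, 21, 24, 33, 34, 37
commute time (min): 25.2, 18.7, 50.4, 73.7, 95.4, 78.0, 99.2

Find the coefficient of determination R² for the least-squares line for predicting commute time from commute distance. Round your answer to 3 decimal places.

n = 7, Σx = 161, Σy = 440.6, Σxy = 12554.7, Σx² = 4705, Σy² = 33982.38
Sxx = Σx² − (Σx)²/n = 4705 − 3703 = 1002
Sxy = Σxy − (Σx)(Σy)/n = 12554.7 − 10133.8 = 2420.9
Syy = Σy² − (Σy)²/n = 33982.38 − 27732.622857 = 6249.757143
R² = Sxy²/(Sxx·Syy) = (2420.9)²/(1002·6249.757143) = 0.935886

0.936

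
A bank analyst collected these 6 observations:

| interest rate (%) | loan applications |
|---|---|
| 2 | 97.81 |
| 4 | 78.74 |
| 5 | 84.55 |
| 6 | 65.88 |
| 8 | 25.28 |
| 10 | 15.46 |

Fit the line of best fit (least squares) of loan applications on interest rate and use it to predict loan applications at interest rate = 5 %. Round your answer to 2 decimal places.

70.67

n = 6, Σx = 35, Σy = 367.72, Σxy = 1685.45, Σx² = 245
Sxx = Σx² − (Σx)²/n = 245 − 204.166667 = 40.833333
Sxy = Σxy − (Σx)(Σy)/n = 1685.45 − 2145.033333 = -459.583333
b = Sxy/Sxx = -459.583333/40.833333 = -11.255102
a = ȳ − b·x̄ = 61.286667 − (-11.255102)·5.833333 = 126.941429
ŷ(5) = a + b·5 = 126.941429 + (-11.255102)·5 = 70.665918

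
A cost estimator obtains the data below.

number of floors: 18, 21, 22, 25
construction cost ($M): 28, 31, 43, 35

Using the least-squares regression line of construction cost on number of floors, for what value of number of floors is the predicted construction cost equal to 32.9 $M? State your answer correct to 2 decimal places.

n = 4, Σx = 86, Σy = 137, Σxy = 2976, Σx² = 1874
Sxx = Σx² − (Σx)²/n = 1874 − 1849 = 25
Sxy = Σxy − (Σx)(Σy)/n = 2976 − 2945.5 = 30.5
b = Sxy/Sxx = 30.5/25 = 1.22
a = ȳ − b·x̄ = 34.25 − 1.22·21.5 = 8.02
Set a + b·x = 32.9: x = (32.9 − 8.02) / 1.22 = 20.393443

20.39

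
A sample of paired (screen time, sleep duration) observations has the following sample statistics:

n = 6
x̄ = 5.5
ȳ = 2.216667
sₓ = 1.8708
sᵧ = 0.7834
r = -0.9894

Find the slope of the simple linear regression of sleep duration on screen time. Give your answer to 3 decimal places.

b = r · sᵧ/sₓ = -0.9894 · 0.7834/1.8708 = -0.414313

-0.414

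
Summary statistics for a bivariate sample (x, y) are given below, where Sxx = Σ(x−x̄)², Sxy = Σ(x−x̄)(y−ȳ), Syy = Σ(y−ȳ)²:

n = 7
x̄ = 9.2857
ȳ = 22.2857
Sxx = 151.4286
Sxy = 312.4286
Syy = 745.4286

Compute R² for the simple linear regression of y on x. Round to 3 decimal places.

0.865

R² = Sxy²/(Sxx·Syy) = (312.4286)²/(151.4286·745.4286) = 0.864744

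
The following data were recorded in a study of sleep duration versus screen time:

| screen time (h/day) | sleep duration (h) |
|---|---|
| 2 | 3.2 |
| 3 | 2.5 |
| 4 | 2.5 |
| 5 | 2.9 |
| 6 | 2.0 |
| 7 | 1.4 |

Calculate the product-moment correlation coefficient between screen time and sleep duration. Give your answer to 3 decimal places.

-0.839

n = 6, Σx = 27, Σy = 14.5, Σxy = 60.2, Σx² = 139, Σy² = 37.11
Sxx = Σx² − (Σx)²/n = 139 − 121.5 = 17.5
Sxy = Σxy − (Σx)(Σy)/n = 60.2 − 65.25 = -5.05
Syy = Σy² − (Σy)²/n = 37.11 − 35.041667 = 2.068333
r = Sxy/√(Sxx·Syy) = -5.05/√(36.195833) = -5.05/6.016297 = -0.839387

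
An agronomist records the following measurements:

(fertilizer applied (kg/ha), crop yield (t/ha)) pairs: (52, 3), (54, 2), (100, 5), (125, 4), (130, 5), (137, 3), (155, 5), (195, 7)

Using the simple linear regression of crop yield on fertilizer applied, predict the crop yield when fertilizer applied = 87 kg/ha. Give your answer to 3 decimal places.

n = 8, Σx = 948, Σy = 34, Σxy = 4465, Σx² = 128964
Sxx = Σx² − (Σx)²/n = 128964 − 112338 = 16626
Sxy = Σxy − (Σx)(Σy)/n = 4465 − 4029 = 436
b = Sxy/Sxx = 436/16626 = 0.026224
a = ȳ − b·x̄ = 4.25 − 0.026224·118.5 = 1.142458
ŷ(87) = a + b·87 = 1.142458 + 0.026224·87 = 3.423944

3.424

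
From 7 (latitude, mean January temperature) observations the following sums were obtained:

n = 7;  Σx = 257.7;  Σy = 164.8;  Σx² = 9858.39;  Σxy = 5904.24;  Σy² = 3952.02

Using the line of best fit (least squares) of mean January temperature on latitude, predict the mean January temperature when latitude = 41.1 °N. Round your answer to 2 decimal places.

Sxx = Σx² − (Σx)²/n = 9858.39 − 9487.041429 = 371.348571
Sxy = Σxy − (Σx)(Σy)/n = 5904.24 − 6066.994286 = -162.754286
b = Sxy/Sxx = -162.754286/371.348571 = -0.438279
a = ȳ − b·x̄ = 23.542857 − (-0.438279)·36.814286 = 39.677786
ŷ(41.1) = a + b·41.1 = 39.677786 + (-0.438279)·41.1 = 21.664519

21.66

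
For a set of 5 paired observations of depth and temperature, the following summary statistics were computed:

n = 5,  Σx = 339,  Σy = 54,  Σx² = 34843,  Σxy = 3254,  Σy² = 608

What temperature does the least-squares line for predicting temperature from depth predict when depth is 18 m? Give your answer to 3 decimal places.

Sxx = Σx² − (Σx)²/n = 34843 − 22984.2 = 11858.8
Sxy = Σxy − (Σx)(Σy)/n = 3254 − 3661.2 = -407.2
b = Sxy/Sxx = -407.2/11858.8 = -0.034337
a = ȳ − b·x̄ = 10.8 − (-0.034337)·67.8 = 13.128074
ŷ(18) = a + b·18 = 13.128074 + (-0.034337)·18 = 12.510001

12.510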